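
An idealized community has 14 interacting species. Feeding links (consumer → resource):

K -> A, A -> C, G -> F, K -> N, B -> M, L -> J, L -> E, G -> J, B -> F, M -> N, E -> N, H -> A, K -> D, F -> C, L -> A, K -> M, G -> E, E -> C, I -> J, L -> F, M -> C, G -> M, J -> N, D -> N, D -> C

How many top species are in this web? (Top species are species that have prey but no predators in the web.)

6

Top species (has prey, but nothing eats it): I, K, B, L, H, G.
Count: 6.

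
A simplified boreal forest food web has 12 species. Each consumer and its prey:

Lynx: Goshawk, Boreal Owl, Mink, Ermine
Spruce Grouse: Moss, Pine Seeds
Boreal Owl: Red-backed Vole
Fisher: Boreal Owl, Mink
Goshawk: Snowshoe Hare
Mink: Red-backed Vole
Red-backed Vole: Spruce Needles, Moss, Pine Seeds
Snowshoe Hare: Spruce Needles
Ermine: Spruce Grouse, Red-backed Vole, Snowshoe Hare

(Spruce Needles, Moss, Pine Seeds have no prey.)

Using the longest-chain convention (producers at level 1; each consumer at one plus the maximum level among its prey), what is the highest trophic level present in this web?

Producers (level 1): Spruce Needles, Moss, Pine Seeds.
Spruce Needles → Red-backed Vole → Mink → Fisher gives Fisher level 4.
No species has a prey at level 4, so no species reaches level 5.

4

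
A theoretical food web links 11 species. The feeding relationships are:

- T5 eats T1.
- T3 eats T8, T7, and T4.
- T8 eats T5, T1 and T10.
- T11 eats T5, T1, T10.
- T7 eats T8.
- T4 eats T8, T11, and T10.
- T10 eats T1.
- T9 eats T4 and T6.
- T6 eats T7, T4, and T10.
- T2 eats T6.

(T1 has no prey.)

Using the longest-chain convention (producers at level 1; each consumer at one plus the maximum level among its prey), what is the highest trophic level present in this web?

Producers (level 1): T1.
T1 → T5 → T8 → T7 → T6 → T9 gives T9 level 6.
No species has a prey at level 6, so no species reaches level 7.

6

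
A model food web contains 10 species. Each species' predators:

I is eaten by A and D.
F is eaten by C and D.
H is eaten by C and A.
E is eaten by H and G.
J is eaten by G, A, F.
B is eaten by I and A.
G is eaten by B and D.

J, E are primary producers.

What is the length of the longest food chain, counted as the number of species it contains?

5 species

One longest chain: J → G → B → I → D.
It has 5 species and 4 links.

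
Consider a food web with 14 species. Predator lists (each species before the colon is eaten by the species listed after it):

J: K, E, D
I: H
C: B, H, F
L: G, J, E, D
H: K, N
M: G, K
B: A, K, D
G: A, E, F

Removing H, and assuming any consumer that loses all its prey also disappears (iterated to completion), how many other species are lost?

Remove H.
Round 1: N (all prey gone) → extinct.
No further losses. Total secondary extinctions: 1.

1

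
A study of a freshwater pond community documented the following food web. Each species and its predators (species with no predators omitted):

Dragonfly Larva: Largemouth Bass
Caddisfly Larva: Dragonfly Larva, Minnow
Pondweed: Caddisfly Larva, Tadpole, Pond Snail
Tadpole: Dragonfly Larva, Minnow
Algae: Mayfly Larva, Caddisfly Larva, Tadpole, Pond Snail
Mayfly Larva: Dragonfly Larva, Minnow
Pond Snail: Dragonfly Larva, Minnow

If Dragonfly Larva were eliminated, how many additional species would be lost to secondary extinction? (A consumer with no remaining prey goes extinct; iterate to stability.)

Remove Dragonfly Larva.
Round 1: Largemouth Bass (all prey gone) → extinct.
No further losses. Total secondary extinctions: 1.

1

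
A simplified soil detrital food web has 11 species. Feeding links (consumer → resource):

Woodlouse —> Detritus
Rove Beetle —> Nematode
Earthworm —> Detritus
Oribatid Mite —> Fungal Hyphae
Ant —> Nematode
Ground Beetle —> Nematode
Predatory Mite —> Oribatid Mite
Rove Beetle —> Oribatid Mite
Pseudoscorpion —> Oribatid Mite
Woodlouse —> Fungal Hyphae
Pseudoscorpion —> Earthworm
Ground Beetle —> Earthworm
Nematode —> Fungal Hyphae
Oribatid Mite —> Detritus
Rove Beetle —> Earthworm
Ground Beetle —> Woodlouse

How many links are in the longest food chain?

2 links

One longest chain: Fungal Hyphae → Nematode → Rove Beetle.
It has 3 species and 2 links.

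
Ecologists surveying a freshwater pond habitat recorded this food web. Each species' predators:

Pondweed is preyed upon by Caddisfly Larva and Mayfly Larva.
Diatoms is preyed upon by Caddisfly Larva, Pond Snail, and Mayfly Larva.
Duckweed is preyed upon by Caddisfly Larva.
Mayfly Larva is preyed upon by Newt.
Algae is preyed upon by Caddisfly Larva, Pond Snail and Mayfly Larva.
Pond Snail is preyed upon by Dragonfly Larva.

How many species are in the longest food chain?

3 species

One longest chain: Algae → Pond Snail → Dragonfly Larva.
It has 3 species and 2 links.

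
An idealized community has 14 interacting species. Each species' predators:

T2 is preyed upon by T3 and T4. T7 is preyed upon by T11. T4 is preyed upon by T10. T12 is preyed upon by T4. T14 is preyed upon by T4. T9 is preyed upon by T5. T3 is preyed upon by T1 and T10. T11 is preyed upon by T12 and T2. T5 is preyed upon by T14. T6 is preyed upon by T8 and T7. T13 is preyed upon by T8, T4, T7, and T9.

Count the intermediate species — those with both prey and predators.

9

Intermediate species (has both prey and predators): T9, T7, T11, T5, T12, T14, T2, T4, T3.
Count: 9.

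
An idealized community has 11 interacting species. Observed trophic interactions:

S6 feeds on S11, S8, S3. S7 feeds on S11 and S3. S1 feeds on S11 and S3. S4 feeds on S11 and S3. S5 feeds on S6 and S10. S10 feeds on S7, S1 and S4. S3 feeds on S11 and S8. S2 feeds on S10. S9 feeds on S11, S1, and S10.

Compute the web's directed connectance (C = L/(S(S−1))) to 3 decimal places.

The web has S = 11 species and L = 20 feeding links.
C = L / (S(S−1)) = 20 / 110 = 0.1818 ≈ 0.182.

C = 0.182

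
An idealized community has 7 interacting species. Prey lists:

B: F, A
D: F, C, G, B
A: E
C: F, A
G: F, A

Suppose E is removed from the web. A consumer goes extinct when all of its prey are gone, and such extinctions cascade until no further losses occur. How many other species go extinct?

Remove E.
Round 1: A (all prey gone) → extinct.
No further losses. Total secondary extinctions: 1.

1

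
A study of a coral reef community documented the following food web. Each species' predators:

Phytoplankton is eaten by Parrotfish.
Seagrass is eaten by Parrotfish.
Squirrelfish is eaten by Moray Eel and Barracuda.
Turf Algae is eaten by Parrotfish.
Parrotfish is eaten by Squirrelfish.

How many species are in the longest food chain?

One longest chain: Seagrass → Parrotfish → Squirrelfish → Barracuda.
It has 4 species and 3 links.

4 species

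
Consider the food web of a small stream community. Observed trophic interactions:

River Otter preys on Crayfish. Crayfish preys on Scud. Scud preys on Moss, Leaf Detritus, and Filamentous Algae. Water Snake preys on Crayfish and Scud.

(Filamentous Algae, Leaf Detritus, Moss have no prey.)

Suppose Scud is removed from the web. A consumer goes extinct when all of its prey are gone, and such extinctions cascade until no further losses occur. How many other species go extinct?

3

Remove Scud.
Round 1: Crayfish (all prey gone) → extinct.
Round 2: River Otter (all prey gone), Water Snake (all prey gone) → extinct.
No further losses. Total secondary extinctions: 3.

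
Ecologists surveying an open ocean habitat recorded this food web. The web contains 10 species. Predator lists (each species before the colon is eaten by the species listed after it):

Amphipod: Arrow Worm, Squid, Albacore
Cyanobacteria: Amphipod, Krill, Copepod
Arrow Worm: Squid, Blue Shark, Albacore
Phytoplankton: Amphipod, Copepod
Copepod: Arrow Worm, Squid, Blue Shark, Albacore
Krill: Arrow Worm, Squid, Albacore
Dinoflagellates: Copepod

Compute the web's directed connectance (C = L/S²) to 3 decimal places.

C = 0.190

The web has S = 10 species and L = 19 feeding links.
C = L / S² = 19 / 100 = 0.1900 ≈ 0.190.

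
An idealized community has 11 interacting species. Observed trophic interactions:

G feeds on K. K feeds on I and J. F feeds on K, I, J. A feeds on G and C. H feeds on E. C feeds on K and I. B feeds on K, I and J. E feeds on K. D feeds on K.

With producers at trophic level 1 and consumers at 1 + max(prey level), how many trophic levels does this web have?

Producers (level 1): I, J.
I → K → E → H gives H level 4.
No species has a prey at level 4, so no species reaches level 5.

4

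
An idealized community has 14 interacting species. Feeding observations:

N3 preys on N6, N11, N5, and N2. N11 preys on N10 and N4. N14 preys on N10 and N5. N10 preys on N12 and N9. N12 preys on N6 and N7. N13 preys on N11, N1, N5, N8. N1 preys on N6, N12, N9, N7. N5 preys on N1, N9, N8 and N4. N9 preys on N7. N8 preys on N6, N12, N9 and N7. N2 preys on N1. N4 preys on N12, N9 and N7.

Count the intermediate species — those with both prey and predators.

9

Intermediate species (has both prey and predators): N9, N12, N1, N4, N8, N10, N5, N11, N2.
Count: 9.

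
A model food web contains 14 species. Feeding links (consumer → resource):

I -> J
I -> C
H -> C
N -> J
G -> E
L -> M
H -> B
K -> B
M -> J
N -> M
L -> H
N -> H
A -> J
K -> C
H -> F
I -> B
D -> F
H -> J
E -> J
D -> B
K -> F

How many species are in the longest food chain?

One longest chain: J → M → N.
It has 3 species and 2 links.

3 species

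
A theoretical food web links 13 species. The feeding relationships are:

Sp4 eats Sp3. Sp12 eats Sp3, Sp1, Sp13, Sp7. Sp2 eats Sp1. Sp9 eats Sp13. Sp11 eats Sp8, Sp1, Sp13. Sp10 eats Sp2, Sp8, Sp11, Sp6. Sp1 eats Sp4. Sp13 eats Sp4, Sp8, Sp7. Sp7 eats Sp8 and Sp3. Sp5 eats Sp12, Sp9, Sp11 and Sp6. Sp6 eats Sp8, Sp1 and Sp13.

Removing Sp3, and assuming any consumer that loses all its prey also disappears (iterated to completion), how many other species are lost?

Remove Sp3.
Round 1: Sp4 (all prey gone) → extinct.
Round 2: Sp1 (all prey gone) → extinct.
Round 3: Sp2 (all prey gone) → extinct.
No further losses. Total secondary extinctions: 3.

3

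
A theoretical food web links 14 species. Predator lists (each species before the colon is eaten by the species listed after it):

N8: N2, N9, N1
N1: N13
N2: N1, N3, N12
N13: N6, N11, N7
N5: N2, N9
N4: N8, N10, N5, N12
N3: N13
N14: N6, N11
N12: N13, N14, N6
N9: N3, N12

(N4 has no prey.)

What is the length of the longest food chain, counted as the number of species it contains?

One longest chain: N4 → N8 → N2 → N12 → N13 → N6.
It has 6 species and 5 links.

6 species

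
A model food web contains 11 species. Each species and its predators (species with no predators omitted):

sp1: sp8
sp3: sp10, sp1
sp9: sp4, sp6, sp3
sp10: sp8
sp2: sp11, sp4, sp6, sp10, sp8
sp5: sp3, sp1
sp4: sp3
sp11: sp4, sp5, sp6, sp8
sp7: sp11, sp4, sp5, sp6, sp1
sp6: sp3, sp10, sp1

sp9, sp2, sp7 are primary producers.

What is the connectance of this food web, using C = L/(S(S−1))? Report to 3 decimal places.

The web has S = 11 species and L = 27 feeding links.
C = L / (S(S−1)) = 27 / 110 = 0.2455 ≈ 0.245.

C = 0.245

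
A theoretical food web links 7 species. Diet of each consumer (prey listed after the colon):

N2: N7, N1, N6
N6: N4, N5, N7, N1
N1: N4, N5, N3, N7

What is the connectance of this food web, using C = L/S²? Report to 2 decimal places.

C = 0.22

The web has S = 7 species and L = 11 feeding links.
C = L / S² = 11 / 49 = 0.2245 ≈ 0.22.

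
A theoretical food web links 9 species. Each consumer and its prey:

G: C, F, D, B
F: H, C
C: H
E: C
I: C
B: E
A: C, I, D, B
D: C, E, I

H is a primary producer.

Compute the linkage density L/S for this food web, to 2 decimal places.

L/S = 1.89

There are L = 17 links among S = 9 species.
L/S = 17/9 = 1.8889 ≈ 1.89.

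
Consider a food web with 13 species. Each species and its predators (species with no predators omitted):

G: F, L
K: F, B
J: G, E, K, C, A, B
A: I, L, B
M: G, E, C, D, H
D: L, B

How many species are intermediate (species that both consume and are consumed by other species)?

Intermediate species (has both prey and predators): G, K, A, D.
Count: 4.

4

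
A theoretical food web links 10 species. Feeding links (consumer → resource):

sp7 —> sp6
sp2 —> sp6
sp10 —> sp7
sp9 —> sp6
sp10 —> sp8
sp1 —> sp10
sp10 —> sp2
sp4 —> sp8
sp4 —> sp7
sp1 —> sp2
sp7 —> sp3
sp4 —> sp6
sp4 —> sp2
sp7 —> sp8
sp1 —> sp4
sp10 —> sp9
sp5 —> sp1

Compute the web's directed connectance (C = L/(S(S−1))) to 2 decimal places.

C = 0.19

The web has S = 10 species and L = 17 feeding links.
C = L / (S(S−1)) = 17 / 90 = 0.1889 ≈ 0.19.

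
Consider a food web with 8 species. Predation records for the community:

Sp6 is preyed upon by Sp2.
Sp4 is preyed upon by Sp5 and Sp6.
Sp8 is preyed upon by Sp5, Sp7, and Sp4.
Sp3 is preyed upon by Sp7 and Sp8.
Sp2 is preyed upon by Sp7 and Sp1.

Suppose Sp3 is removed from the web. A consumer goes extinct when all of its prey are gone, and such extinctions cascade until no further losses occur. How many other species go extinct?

7

Remove Sp3.
Round 1: Sp8 (all prey gone) → extinct.
Round 2: Sp4 (all prey gone) → extinct.
Round 3: Sp5 (all prey gone), Sp6 (all prey gone) → extinct.
Round 4: Sp2 (all prey gone) → extinct.
Round 5: Sp7 (all prey gone), Sp1 (all prey gone) → extinct.
No further losses. Total secondary extinctions: 7.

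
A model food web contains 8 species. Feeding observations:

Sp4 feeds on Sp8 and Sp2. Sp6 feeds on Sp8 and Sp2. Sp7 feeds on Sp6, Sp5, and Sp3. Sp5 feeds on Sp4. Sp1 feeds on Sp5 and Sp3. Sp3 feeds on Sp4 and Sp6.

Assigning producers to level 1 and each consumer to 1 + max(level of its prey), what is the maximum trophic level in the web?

4

Producers (level 1): Sp8, Sp2.
Sp8 → Sp4 → Sp5 → Sp1 gives Sp1 level 4.
No species has a prey at level 4, so no species reaches level 5.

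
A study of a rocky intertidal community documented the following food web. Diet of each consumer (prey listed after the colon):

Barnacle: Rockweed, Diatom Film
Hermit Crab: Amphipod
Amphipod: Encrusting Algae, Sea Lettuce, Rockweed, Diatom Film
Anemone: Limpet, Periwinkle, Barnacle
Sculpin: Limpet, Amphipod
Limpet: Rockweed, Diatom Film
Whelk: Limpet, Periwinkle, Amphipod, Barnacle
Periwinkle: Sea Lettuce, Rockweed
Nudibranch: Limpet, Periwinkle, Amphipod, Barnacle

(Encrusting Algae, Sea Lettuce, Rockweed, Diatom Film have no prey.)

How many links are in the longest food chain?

One longest chain: Rockweed → Limpet → Sculpin.
It has 3 species and 2 links.

2 links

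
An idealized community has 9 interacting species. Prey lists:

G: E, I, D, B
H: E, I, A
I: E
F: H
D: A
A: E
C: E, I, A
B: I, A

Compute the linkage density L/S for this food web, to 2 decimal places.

There are L = 16 links among S = 9 species.
L/S = 16/9 = 1.7778 ≈ 1.78.

L/S = 1.78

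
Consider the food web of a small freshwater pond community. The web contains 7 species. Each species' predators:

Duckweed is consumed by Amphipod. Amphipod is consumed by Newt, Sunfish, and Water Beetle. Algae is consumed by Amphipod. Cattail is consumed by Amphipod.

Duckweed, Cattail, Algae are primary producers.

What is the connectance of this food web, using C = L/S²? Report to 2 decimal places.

The web has S = 7 species and L = 6 feeding links.
C = L / S² = 6 / 49 = 0.1224 ≈ 0.12.

C = 0.12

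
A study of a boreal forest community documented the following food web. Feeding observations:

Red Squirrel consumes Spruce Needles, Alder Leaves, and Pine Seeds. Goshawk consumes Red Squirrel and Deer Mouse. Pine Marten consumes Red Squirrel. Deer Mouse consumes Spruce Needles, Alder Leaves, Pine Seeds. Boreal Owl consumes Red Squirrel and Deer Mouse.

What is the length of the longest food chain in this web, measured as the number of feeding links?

One longest chain: Pine Seeds → Red Squirrel → Goshawk.
It has 3 species and 2 links.

2 links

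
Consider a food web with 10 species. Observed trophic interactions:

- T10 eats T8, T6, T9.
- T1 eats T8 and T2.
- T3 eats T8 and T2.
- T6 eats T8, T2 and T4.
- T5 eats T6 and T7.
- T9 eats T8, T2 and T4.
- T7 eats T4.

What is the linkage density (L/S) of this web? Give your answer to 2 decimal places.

L/S = 1.60

There are L = 16 links among S = 10 species.
L/S = 16/10 = 1.6000 ≈ 1.60.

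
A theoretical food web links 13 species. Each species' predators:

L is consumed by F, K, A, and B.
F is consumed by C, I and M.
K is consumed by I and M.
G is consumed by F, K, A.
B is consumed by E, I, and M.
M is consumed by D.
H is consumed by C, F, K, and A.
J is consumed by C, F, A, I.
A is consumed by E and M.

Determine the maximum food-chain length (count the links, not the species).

3 links

One longest chain: G → K → M → D.
It has 4 species and 3 links.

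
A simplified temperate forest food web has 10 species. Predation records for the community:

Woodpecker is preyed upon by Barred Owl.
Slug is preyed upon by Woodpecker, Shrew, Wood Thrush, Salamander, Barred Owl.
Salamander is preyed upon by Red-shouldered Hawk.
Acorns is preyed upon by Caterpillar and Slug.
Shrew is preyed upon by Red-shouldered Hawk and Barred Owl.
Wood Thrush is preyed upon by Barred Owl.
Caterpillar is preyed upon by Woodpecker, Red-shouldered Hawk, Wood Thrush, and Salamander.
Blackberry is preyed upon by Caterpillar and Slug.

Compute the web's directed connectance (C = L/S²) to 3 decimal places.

C = 0.180

The web has S = 10 species and L = 18 feeding links.
C = L / S² = 18 / 100 = 0.1800 ≈ 0.180.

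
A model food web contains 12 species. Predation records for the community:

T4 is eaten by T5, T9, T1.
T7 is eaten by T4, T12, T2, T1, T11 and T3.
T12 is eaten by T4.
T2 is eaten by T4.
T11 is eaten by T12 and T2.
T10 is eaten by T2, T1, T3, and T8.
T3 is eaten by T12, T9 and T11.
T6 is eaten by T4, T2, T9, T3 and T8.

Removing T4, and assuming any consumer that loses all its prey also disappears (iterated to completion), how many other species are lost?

Remove T4.
Round 1: T5 (all prey gone) → extinct.
No further losses. Total secondary extinctions: 1.

1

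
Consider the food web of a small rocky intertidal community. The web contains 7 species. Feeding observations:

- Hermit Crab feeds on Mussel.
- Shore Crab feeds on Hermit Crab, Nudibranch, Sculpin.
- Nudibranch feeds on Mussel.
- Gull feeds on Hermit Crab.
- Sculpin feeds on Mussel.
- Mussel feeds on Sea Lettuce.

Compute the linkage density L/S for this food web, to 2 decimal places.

There are L = 8 links among S = 7 species.
L/S = 8/7 = 1.1429 ≈ 1.14.

L/S = 1.14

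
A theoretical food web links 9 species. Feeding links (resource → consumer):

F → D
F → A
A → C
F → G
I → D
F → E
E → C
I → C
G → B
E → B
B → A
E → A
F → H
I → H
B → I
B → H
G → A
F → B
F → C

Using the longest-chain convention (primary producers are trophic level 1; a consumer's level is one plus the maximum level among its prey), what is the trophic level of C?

Trophic level 5

F is a producer → level 1.
E eats F → level 2.
B eats E (level 2); other prey at levels: F 1, G 2 → level 3.
A eats B (level 3); other prey at levels: F 1, E 2, G 2 → level 4.
C eats A (level 4); other prey at levels: F 1, E 2, I 4 → level 5.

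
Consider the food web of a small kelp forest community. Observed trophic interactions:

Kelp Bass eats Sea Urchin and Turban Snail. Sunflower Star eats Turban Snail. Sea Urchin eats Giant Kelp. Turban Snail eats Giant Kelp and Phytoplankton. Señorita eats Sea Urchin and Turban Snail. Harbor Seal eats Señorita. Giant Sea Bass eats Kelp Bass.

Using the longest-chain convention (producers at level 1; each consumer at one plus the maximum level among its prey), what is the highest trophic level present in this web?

Producers (level 1): Giant Kelp, Phytoplankton.
Giant Kelp → Turban Snail → Señorita → Harbor Seal gives Harbor Seal level 4.
No species has a prey at level 4, so no species reaches level 5.

4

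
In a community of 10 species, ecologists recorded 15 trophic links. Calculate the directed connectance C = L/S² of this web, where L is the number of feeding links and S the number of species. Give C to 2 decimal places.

C = 0.15

The web has S = 10 species and L = 15 feeding links.
C = L / S² = 15 / 100 = 0.1500 ≈ 0.15.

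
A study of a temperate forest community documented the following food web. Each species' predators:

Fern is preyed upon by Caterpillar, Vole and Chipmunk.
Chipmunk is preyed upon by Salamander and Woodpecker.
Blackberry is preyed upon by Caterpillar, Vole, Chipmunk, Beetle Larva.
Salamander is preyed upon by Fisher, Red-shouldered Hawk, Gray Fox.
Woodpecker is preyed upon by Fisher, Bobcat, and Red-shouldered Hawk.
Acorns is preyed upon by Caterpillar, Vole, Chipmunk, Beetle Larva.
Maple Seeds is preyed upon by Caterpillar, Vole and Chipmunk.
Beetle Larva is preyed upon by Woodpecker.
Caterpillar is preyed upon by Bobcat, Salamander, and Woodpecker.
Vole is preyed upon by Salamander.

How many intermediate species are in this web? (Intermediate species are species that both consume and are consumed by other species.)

Intermediate species (has both prey and predators): Caterpillar, Beetle Larva, Vole, Chipmunk, Woodpecker, Salamander.
Count: 6.

6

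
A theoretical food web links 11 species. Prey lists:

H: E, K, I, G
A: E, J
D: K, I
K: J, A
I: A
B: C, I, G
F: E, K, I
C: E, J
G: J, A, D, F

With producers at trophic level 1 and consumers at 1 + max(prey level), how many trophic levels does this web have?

Producers (level 1): E, J.
E → A → K → D → G → B gives B level 6.
No species has a prey at level 6, so no species reaches level 7.

6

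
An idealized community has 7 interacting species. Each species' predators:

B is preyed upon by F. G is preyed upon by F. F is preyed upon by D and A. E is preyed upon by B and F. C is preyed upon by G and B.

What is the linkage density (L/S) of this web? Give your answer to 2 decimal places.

L/S = 1.14

There are L = 8 links among S = 7 species.
L/S = 8/7 = 1.1429 ≈ 1.14.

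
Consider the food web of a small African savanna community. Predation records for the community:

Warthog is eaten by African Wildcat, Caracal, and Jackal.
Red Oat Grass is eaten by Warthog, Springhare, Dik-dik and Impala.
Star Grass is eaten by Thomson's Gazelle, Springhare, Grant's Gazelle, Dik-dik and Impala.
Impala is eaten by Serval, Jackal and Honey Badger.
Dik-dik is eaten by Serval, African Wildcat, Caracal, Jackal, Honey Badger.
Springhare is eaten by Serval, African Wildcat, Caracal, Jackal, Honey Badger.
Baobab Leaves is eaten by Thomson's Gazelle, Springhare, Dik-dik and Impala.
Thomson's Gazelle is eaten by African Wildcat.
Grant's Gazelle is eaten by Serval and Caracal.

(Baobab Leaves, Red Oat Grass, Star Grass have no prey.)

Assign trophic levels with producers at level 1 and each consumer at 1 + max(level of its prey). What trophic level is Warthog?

Trophic level 2

Red Oat Grass is a producer → level 1.
Warthog eats Red Oat Grass → level 2.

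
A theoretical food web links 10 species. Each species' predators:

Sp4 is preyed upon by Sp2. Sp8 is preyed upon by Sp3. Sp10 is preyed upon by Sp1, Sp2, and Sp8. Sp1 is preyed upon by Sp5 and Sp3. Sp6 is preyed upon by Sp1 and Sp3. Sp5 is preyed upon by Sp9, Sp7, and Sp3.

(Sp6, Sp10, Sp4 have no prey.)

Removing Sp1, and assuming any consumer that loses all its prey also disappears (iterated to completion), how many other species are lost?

3

Remove Sp1.
Round 1: Sp5 (all prey gone) → extinct.
Round 2: Sp9 (all prey gone), Sp7 (all prey gone) → extinct.
No further losses. Total secondary extinctions: 3.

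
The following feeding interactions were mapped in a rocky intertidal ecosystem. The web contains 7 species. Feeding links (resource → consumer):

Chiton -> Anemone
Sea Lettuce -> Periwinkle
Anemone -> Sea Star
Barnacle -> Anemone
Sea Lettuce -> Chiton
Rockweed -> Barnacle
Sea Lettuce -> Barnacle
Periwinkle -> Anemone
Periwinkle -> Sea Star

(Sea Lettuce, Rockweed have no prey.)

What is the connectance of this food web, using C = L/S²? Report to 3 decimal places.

The web has S = 7 species and L = 9 feeding links.
C = L / S² = 9 / 49 = 0.1837 ≈ 0.184.

C = 0.184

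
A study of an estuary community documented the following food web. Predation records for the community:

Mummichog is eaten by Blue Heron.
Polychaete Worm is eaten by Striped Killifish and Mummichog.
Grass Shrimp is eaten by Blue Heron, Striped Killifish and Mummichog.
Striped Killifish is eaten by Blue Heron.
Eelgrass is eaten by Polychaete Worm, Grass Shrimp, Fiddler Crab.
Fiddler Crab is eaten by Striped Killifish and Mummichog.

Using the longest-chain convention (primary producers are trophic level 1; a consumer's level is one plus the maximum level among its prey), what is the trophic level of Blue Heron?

Trophic level 4

Eelgrass is a producer → level 1.
Polychaete Worm eats Eelgrass → level 2.
Striped Killifish eats Polychaete Worm (level 2); other prey at levels: Fiddler Crab 2, Grass Shrimp 2 → level 3.
Blue Heron eats Striped Killifish (level 3); other prey at levels: Grass Shrimp 2, Mummichog 3 → level 4.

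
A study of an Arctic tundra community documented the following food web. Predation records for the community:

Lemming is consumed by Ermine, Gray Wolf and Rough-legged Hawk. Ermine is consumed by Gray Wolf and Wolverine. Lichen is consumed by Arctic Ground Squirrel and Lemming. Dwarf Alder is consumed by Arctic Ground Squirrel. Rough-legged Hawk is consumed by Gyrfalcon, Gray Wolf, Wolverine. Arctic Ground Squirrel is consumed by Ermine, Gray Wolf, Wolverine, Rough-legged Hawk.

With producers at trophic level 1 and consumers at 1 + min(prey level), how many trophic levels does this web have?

Producers (level 1): Lichen, Dwarf Alder.
Following each consumer down to its lowest-level prey: Lichen → Lemming → Rough-legged Hawk → Gyrfalcon (levels 1 through 4).
All prey of Gyrfalcon (Rough-legged Hawk 3) are at level 3 or above, so Gyrfalcon is at level 1 + 3 = 4.
Every consumer has at least one prey at level 3 or below, so none exceeds level 4.

4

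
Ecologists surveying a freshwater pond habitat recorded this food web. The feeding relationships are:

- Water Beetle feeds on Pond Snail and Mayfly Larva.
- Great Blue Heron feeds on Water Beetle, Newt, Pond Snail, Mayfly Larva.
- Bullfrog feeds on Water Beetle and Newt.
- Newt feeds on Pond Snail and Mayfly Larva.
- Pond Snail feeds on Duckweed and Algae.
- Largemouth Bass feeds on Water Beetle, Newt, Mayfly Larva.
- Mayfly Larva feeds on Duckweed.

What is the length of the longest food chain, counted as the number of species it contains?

One longest chain: Duckweed → Mayfly Larva → Water Beetle → Bullfrog.
It has 4 species and 3 links.

4 species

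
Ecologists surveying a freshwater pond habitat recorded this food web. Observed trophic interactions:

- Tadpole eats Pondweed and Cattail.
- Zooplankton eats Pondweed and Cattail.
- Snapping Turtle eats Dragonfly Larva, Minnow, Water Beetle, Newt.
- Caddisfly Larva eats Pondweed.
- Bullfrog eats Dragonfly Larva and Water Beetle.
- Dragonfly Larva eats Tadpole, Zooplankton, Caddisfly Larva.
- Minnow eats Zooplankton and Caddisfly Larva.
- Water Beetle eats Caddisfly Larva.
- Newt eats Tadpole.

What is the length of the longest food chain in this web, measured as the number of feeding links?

One longest chain: Cattail → Tadpole → Dragonfly Larva → Bullfrog.
It has 4 species and 3 links.

3 links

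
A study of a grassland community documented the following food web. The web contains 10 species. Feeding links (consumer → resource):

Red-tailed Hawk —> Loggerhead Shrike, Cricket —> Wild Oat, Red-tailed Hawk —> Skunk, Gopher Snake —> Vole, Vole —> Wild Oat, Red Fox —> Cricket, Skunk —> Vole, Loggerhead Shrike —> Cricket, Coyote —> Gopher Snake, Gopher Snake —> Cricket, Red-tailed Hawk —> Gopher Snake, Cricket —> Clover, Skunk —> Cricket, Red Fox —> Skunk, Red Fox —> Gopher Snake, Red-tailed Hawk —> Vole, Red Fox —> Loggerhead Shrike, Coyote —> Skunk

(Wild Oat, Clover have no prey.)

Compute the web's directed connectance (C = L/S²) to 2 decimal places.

The web has S = 10 species and L = 18 feeding links.
C = L / S² = 18 / 100 = 0.1800 ≈ 0.18.

C = 0.18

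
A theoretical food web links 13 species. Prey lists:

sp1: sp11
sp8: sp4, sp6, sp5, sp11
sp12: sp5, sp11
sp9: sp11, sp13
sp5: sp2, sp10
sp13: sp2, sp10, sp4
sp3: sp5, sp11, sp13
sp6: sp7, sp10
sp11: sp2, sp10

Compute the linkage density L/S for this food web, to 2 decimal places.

L/S = 1.62

There are L = 21 links among S = 13 species.
L/S = 21/13 = 1.6154 ≈ 1.62.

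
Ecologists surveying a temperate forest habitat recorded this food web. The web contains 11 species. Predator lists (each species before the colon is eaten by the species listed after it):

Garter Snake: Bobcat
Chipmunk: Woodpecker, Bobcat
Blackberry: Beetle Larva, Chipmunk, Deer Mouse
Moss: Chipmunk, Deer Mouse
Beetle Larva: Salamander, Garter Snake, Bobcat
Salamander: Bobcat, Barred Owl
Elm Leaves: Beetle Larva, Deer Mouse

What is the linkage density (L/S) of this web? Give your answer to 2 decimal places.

L/S = 1.36

There are L = 15 links among S = 11 species.
L/S = 15/11 = 1.3636 ≈ 1.36.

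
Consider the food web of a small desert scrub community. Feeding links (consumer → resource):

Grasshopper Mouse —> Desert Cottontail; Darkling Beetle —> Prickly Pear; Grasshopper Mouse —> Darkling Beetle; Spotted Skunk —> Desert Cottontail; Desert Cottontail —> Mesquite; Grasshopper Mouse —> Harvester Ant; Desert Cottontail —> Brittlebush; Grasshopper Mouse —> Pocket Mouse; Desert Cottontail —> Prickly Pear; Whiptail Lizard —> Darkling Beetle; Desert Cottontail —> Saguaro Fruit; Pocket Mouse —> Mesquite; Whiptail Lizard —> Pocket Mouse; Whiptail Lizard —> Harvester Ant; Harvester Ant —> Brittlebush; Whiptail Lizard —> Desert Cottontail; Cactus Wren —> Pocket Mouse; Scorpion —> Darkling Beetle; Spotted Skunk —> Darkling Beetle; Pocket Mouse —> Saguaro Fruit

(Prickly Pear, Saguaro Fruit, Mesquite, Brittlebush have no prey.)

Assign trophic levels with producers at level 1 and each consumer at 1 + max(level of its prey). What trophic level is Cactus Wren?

Saguaro Fruit is a producer → level 1.
Pocket Mouse eats Saguaro Fruit (level 1); other prey at levels: Mesquite 1 → level 2.
Cactus Wren eats Pocket Mouse → level 3.

Trophic level 3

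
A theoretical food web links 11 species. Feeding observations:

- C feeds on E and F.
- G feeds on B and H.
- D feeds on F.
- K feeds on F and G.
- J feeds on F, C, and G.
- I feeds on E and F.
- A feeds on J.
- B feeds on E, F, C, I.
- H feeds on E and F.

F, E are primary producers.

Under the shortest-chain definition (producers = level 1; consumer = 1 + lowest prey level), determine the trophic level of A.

F is a producer → level 1.
J eats F → level 2.
A eats J → level 3.
No prey of A is below level 2, so 3 is the minimum.

Trophic level 3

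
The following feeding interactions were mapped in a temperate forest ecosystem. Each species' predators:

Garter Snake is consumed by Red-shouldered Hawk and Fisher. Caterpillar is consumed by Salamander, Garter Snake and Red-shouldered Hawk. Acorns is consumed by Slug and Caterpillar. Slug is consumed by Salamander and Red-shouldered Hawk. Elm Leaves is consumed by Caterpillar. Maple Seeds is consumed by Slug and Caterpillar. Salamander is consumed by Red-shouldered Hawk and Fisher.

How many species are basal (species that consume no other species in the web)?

Basal species (no prey listed): Maple Seeds, Elm Leaves, Acorns.
Count: 3.

3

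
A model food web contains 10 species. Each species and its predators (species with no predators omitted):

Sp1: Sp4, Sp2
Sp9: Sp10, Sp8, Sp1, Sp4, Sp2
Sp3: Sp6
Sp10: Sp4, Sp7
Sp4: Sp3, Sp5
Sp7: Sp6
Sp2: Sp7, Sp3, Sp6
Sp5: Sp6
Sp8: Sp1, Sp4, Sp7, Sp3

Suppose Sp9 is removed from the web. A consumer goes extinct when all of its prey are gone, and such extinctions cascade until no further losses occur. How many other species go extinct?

Remove Sp9.
Round 1: Sp10 (all prey gone), Sp8 (all prey gone) → extinct.
Round 2: Sp1 (all prey gone) → extinct.
Round 3: Sp4 (all prey gone), Sp2 (all prey gone) → extinct.
Round 4: Sp7 (all prey gone), Sp3 (all prey gone), Sp5 (all prey gone) → extinct.
Round 5: Sp6 (all prey gone) → extinct.
No further losses. Total secondary extinctions: 9.

9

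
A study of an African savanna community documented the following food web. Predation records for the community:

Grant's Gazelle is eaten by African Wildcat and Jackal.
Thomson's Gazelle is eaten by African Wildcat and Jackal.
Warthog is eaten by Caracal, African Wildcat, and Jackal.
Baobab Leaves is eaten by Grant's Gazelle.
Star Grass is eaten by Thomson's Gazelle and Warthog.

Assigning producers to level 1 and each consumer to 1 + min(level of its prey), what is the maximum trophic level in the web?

Producers (level 1): Baobab Leaves, Star Grass.
Following each consumer down to its lowest-level prey: Star Grass → Warthog → Caracal (levels 1 through 3).
All prey of Caracal (Warthog 2) are at level 2 or above, so Caracal is at level 1 + 2 = 3.
Every consumer has at least one prey at level 2 or below, so none exceeds level 3.

3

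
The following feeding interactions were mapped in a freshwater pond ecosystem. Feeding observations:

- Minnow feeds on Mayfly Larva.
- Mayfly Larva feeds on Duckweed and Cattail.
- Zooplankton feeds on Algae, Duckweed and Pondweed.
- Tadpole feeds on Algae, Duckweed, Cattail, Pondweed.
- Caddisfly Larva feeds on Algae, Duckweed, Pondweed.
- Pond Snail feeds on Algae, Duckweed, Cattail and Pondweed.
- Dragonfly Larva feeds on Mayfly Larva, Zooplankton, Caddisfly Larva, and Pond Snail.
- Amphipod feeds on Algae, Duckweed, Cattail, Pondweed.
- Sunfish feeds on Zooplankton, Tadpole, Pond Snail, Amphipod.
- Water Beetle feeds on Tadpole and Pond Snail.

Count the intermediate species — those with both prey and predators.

6

Intermediate species (has both prey and predators): Caddisfly Larva, Tadpole, Zooplankton, Mayfly Larva, Pond Snail, Amphipod.
Count: 6.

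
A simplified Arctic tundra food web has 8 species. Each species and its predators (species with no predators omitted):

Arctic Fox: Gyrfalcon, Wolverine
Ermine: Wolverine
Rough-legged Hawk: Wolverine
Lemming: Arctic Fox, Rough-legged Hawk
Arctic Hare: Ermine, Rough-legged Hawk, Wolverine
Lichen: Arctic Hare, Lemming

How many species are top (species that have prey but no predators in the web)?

2

Top species (has prey, but nothing eats it): Gyrfalcon, Wolverine.
Count: 2.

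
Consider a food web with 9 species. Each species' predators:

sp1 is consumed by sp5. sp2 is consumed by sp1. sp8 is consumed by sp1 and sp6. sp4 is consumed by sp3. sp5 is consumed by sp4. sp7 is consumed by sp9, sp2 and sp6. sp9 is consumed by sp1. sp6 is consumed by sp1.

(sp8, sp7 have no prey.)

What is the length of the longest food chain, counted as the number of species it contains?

One longest chain: sp7 → sp2 → sp1 → sp5 → sp4 → sp3.
It has 6 species and 5 links.

6 species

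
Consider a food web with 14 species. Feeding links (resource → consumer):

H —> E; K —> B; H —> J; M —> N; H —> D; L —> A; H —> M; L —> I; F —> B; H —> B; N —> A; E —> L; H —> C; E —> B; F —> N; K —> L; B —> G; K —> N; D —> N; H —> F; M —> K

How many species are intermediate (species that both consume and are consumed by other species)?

Intermediate species (has both prey and predators): D, M, E, F, K, L, B, N.
Count: 8.

8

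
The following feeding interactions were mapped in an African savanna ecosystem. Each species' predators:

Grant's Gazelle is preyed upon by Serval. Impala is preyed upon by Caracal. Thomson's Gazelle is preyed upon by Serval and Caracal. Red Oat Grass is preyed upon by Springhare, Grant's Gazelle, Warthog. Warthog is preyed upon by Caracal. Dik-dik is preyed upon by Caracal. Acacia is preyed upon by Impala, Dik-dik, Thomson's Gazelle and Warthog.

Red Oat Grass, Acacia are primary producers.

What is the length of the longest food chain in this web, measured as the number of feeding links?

2 links

One longest chain: Acacia → Thomson's Gazelle → Serval.
It has 3 species and 2 links.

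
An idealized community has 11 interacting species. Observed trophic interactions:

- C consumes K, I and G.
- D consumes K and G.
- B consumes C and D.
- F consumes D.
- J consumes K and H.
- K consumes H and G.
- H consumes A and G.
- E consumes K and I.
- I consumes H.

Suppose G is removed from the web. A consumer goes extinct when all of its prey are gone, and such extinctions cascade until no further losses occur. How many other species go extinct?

0

Remove G.
Every predator of it retains at least one other prey: H still has A; K still has H; D still has K; C still has I, K.
No consumer loses all prey, so no secondary extinctions occur.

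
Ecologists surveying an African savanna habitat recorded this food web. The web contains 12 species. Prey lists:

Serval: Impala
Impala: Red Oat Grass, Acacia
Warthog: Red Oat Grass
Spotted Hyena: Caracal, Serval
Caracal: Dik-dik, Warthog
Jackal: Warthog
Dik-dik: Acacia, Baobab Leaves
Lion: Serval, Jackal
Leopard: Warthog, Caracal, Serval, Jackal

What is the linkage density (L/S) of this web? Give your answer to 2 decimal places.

There are L = 17 links among S = 12 species.
L/S = 17/12 = 1.4167 ≈ 1.42.

L/S = 1.42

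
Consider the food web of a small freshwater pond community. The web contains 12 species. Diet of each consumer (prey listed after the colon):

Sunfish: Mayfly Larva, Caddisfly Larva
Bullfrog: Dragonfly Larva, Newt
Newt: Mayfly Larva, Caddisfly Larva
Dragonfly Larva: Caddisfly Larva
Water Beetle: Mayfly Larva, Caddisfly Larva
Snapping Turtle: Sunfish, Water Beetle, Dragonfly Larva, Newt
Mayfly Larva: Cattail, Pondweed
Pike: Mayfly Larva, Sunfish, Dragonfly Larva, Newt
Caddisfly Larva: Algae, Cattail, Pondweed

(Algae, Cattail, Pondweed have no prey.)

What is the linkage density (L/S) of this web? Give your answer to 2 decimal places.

L/S = 1.83

There are L = 22 links among S = 12 species.
L/S = 22/12 = 1.8333 ≈ 1.83.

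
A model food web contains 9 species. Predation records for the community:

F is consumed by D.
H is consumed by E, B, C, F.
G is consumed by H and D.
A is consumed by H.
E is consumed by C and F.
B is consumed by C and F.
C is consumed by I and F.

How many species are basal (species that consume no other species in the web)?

2

Basal species (no prey listed): A, G.
Count: 2.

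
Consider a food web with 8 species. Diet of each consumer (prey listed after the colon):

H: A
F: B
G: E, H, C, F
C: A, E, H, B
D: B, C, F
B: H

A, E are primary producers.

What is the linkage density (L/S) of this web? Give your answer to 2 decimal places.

L/S = 1.75

There are L = 14 links among S = 8 species.
L/S = 14/8 = 1.7500 ≈ 1.75.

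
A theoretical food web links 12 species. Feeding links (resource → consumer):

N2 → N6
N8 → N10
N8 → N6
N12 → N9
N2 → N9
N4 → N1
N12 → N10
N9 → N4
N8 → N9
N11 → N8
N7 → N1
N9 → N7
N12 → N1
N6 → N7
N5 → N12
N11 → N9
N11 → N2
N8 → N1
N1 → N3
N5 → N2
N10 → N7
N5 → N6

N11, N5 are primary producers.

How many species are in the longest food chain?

One longest chain: N11 → N8 → N6 → N7 → N1 → N3.
It has 6 species and 5 links.

6 species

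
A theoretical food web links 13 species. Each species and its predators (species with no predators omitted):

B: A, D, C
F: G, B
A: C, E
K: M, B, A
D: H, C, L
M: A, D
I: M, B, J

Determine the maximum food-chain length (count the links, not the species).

3 links

One longest chain: K → M → D → H.
It has 4 species and 3 links.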